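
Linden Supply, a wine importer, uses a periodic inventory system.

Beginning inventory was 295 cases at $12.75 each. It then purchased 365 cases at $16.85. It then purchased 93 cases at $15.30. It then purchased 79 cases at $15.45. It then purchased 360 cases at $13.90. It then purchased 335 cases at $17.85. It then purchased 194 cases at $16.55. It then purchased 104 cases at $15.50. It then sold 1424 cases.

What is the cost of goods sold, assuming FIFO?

Sale 1 (1424) [FIFO — oldest first]: 295 @ $12.75 + 365 @ $16.85 + 93 @ $15.30 + 79 @ $15.45 + 360 @ $13.90 + 232 @ $17.85 = $21,700.15
Ending inventory: 103 @ $17.85 + 194 @ $16.55 + 104 @ $15.50 = $6,661.25

COGS = $21,700.15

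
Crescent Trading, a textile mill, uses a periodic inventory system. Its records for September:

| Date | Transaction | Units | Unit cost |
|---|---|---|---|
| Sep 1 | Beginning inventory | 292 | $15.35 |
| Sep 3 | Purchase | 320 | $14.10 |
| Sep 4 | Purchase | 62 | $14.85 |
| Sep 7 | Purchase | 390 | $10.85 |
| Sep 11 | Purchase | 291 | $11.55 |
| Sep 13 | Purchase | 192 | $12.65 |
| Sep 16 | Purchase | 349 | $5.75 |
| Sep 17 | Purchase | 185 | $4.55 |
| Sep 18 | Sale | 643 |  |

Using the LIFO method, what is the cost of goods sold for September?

Sep 18, 643 sold [LIFO — newest first]: 185 @ $4.55 + 349 @ $5.75 + 109 @ $12.65 = $4,227.35
Ending inventory: 292 @ $15.35 + 320 @ $14.10 + 62 @ $14.85 + 390 @ $10.85 + 291 @ $11.55 + 83 @ $12.65 = $18,557.40

COGS = $4,227.35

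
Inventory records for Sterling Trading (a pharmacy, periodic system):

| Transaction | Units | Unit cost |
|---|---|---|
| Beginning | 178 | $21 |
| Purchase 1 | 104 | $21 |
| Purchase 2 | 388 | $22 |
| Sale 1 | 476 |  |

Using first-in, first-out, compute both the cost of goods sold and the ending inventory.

COGS = $10,190; ending inventory = $4,268

Sale 1 (476) [FIFO — oldest first]: 178 @ $21 + 104 @ $21 + 194 @ $22 = $10,190
Ending inventory: 194 @ $22 = $4,268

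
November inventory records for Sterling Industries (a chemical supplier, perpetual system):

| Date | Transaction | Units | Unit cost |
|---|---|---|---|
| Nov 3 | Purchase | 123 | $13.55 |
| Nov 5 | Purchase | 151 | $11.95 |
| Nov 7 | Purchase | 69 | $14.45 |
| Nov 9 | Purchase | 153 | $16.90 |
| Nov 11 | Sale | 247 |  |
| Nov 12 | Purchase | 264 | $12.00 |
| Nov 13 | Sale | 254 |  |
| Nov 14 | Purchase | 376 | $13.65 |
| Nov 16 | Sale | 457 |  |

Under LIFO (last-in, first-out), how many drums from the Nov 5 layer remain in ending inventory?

Nov 11, 247 sold [LIFO — newest first]: 153 @ $16.90 + 69 @ $14.45 + 25 @ $11.95 = $3,881.50
Nov 13, 254 sold [LIFO — newest first]: 254 @ $12.00 = $3,048.00
Nov 16, 457 sold [LIFO — newest first]: 376 @ $13.65 + 10 @ $12.00 + 71 @ $11.95 = $6,100.85
Total COGS = $3,881.50 + $3,048.00 + $6,100.85 = $13,030.35
Ending inventory: 123 @ $13.55 + 55 @ $11.95 = $2,323.90

55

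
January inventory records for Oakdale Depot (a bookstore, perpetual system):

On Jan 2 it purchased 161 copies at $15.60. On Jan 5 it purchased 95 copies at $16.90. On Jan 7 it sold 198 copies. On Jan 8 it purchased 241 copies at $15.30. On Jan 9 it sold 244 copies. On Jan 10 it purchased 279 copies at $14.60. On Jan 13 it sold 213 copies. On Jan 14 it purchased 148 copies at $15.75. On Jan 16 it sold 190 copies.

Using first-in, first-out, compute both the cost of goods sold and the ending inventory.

COGS = $12,964.55; ending inventory = $1,244.25

Jan 7, 198 sold [FIFO — oldest first]: 161 @ $15.60 + 37 @ $16.90 = $3,136.90
Jan 9, 244 sold [FIFO — oldest first]: 58 @ $16.90 + 186 @ $15.30 = $3,826.00
Jan 13, 213 sold [FIFO — oldest first]: 55 @ $15.30 + 158 @ $14.60 = $3,148.30
Jan 16, 190 sold [FIFO — oldest first]: 121 @ $14.60 + 69 @ $15.75 = $2,853.35
Total COGS = $3,136.90 + $3,826.00 + $3,148.30 + $2,853.35 = $12,964.55
Ending inventory: 79 @ $15.75 = $1,244.25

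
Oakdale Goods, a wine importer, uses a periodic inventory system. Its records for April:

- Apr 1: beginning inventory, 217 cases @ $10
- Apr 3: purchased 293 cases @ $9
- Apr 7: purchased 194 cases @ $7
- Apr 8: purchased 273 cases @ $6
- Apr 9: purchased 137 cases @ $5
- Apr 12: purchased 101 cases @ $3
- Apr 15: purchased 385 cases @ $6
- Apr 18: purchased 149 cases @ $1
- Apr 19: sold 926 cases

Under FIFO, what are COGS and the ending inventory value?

COGS = $7,497; ending inventory = $3,753

Apr 19, 926 sold [FIFO — oldest first]: 217 @ $10 + 293 @ $9 + 194 @ $7 + 222 @ $6 = $7,497
Ending inventory: 51 @ $6 + 137 @ $5 + 101 @ $3 + 385 @ $6 + 149 @ $1 = $3,753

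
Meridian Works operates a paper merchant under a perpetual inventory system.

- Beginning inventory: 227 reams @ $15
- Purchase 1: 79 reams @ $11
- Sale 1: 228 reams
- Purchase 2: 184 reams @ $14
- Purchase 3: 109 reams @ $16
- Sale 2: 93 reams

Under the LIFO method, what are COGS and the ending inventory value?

COGS = $4,592; ending inventory = $4,002

Sale 1 (228) [LIFO — newest first]: 79 @ $11 + 149 @ $15 = $3,104
Sale 2 (93) [LIFO — newest first]: 93 @ $16 = $1,488
Total COGS = $3,104 + $1,488 = $4,592
Ending inventory: 78 @ $15 + 184 @ $14 + 16 @ $16 = $4,002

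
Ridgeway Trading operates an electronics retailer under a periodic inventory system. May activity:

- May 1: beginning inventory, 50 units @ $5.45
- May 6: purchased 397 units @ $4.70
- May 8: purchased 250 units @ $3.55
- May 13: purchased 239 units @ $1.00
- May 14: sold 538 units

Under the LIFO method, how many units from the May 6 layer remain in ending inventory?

May 14, 538 sold [LIFO — newest first]: 239 @ $1.00 + 250 @ $3.55 + 49 @ $4.70 = $1,356.80
Ending inventory: 50 @ $5.45 + 348 @ $4.70 = $1,908.10

348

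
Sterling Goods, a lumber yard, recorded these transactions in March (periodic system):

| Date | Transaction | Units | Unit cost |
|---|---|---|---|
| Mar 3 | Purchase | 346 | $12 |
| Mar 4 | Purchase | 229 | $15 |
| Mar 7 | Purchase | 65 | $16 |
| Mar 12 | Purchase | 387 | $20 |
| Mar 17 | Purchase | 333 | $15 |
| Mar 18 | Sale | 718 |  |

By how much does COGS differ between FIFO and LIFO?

FIFO COGS: 346 @ $12 + 229 @ $15 + 65 @ $16 + 78 @ $20 = $10,187
LIFO COGS: 333 @ $15 + 385 @ $20 = $12,695
Difference = |$10,187 − $12,695| = $2,508

$2,508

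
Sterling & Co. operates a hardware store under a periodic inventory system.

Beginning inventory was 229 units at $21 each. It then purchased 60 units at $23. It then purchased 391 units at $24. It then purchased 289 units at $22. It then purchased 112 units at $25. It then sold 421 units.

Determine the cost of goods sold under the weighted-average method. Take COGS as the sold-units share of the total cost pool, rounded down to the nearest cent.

Sale 1, sell 421: 421/1081 × $24,731.00 → $9,631.59
Ending inventory (cost pool remaining) = $15,099.41

COGS = $9,631.59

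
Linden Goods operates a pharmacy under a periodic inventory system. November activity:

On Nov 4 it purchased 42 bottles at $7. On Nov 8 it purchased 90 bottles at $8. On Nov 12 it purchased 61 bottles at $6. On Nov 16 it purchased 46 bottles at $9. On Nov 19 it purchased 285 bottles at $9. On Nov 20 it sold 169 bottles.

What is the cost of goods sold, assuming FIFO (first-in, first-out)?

Nov 20, 169 sold [FIFO — oldest first]: 42 @ $7 + 90 @ $8 + 37 @ $6 = $1,236
Ending inventory: 24 @ $6 + 46 @ $9 + 285 @ $9 = $3,123
Check: goods available $4,359 = COGS $1,236 + ending $3,123

COGS = $1,236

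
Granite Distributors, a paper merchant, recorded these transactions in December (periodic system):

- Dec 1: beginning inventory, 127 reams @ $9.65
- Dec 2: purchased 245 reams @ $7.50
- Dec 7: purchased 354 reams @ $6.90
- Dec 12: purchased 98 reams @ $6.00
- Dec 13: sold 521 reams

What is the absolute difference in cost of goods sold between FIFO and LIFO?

FIFO COGS: 127 @ $9.65 + 245 @ $7.50 + 149 @ $6.90 = $4,091.15
LIFO COGS: 98 @ $6.00 + 354 @ $6.90 + 69 @ $7.50 = $3,548.10
Difference = |$4,091.15 − $3,548.10| = $543.05

$543.05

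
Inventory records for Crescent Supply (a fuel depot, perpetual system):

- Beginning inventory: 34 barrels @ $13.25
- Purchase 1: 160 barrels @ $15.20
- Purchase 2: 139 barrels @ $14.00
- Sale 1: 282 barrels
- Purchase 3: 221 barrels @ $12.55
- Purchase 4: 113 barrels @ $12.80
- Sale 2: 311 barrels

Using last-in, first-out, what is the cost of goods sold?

COGS = $8,050.90

Sale 1 (282) [LIFO — newest first]: 139 @ $14.00 + 143 @ $15.20 = $4,119.60
Sale 2 (311) [LIFO — newest first]: 113 @ $12.80 + 198 @ $12.55 = $3,931.30
Total COGS = $4,119.60 + $3,931.30 = $8,050.90
Ending inventory: 34 @ $13.25 + 17 @ $15.20 + 23 @ $12.55 = $997.55
Check: goods available $9,048.45 = COGS $8,050.90 + ending $997.55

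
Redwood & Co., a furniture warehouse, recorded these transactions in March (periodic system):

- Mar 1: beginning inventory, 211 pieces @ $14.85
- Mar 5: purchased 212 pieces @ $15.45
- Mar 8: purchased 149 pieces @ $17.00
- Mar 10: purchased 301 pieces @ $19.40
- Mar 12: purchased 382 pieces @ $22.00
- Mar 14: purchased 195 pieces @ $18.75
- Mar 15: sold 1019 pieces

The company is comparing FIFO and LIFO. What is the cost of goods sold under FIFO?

COGS = $17,993.15

FIFO COGS: 211 @ $14.85 + 212 @ $15.45 + 149 @ $17.00 + 301 @ $19.40 + 146 @ $22.00 = $17,993.15
LIFO COGS: 195 @ $18.75 + 382 @ $22.00 + 301 @ $19.40 + 141 @ $17.00 = $20,296.65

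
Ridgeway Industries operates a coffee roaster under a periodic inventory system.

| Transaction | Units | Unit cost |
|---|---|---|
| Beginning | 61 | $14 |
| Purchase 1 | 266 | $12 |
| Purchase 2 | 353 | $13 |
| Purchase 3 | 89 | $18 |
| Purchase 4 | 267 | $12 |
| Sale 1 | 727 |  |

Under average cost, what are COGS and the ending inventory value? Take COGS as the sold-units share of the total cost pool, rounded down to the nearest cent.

Sale 1, sell 727: 727/1036 × $13,441.00 → $9,432.05
Ending inventory (cost pool remaining) = $4,008.95

COGS = $9,432.05; ending inventory = $4,008.95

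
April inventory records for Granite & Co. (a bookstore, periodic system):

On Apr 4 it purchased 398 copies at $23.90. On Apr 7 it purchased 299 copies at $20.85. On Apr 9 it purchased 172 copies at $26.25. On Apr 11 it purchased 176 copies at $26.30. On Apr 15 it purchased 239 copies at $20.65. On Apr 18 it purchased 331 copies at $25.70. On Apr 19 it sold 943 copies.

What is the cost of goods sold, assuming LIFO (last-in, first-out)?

COGS = $23,107.10

Apr 19, 943 sold [LIFO — newest first]: 331 @ $25.70 + 239 @ $20.65 + 176 @ $26.30 + 172 @ $26.25 + 25 @ $20.85 = $23,107.10
Ending inventory: 398 @ $23.90 + 274 @ $20.85 = $15,225.10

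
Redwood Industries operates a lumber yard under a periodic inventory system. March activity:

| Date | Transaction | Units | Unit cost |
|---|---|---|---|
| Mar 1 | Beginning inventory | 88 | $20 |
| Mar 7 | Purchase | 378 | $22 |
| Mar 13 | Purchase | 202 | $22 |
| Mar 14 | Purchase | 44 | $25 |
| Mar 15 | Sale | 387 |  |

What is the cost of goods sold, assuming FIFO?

Mar 15, 387 sold [FIFO — oldest first]: 88 @ $20 + 299 @ $22 = $8,338
Ending inventory: 79 @ $22 + 202 @ $22 + 44 @ $25 = $7,282

COGS = $8,338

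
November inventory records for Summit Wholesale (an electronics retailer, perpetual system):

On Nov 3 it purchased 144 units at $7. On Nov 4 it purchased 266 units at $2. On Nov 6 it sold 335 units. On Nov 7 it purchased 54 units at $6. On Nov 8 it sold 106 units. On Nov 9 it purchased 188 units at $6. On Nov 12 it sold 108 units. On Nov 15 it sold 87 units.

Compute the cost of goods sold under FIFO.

Nov 6, 335 sold [FIFO — oldest first]: 144 @ $7 + 191 @ $2 = $1,390
Nov 8, 106 sold [FIFO — oldest first]: 75 @ $2 + 31 @ $6 = $336
Nov 12, 108 sold [FIFO — oldest first]: 23 @ $6 + 85 @ $6 = $648
Nov 15, 87 sold [FIFO — oldest first]: 87 @ $6 = $522
Total COGS = $1,390 + $336 + $648 + $522 = $2,896
Ending inventory: 16 @ $6 = $96

COGS = $2,896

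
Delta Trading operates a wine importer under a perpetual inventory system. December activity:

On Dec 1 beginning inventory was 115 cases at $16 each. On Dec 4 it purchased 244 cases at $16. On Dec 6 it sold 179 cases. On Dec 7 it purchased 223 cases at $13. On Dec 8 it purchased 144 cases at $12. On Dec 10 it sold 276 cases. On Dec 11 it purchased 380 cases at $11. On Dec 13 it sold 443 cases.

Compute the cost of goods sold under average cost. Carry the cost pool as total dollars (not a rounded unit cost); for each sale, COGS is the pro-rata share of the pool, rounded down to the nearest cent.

After Dec 1: 115 on hand, pool $1,840.00 (≈ $16.0000 each)
After Dec 4: 359 on hand, pool $5,744.00 (≈ $16.0000 each)
Dec 6, sell 179: 179/359 × $5,744.00 → $2,864.00
After Dec 7: 403 on hand, pool $5,779.00 (≈ $14.3400 each)
After Dec 8: 547 on hand, pool $7,507.00 (≈ $13.7239 each)
Dec 10, sell 276: 276/547 × $7,507.00 → $3,787.80
After Dec 11: 651 on hand, pool $7,899.20 (≈ $12.1339 each)
Dec 13, sell 443: 443/651 × $7,899.20 → $5,375.33
Total COGS = $2,864.00 + $3,787.80 + $5,375.33 = $12,027.13
Ending inventory (cost pool remaining) = $2,523.87
Check: goods available $14,551.00 = COGS $12,027.13 + ending $2,523.87

COGS = $12,027.13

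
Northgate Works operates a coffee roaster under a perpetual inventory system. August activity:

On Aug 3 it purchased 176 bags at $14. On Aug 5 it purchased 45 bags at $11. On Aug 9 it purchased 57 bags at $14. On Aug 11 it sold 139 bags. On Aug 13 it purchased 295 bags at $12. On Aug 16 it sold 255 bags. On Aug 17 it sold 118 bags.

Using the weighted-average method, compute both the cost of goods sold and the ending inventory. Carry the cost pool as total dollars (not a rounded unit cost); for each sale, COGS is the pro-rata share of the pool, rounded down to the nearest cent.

COGS = $6,535.41; ending inventory = $761.59

After Aug 3: 176 on hand, pool $2,464.00 (≈ $14.0000 each)
After Aug 5: 221 on hand, pool $2,959.00 (≈ $13.3891 each)
After Aug 9: 278 on hand, pool $3,757.00 (≈ $13.5144 each)
Aug 11, sell 139: 139/278 × $3,757.00 → $1,878.50
After Aug 13: 434 on hand, pool $5,418.50 (≈ $12.4850 each)
Aug 16, sell 255: 255/434 × $5,418.50 → $3,183.68
Aug 17, sell 118: 118/179 × $2,234.82 → $1,473.23
Total COGS = $1,878.50 + $3,183.68 + $1,473.23 = $6,535.41
Ending inventory (cost pool remaining) = $761.59
Check: goods available $7,297.00 = COGS $6,535.41 + ending $761.59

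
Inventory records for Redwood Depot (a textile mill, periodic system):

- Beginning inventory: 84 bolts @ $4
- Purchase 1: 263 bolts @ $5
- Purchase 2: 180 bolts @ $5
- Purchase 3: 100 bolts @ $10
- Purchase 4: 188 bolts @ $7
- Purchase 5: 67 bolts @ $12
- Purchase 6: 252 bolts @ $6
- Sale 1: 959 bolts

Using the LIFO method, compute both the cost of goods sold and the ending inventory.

Sale 1 (959) [LIFO — newest first]: 252 @ $6 + 67 @ $12 + 188 @ $7 + 100 @ $10 + 180 @ $5 + 172 @ $5 = $6,392
Ending inventory: 84 @ $4 + 91 @ $5 = $791

COGS = $6,392; ending inventory = $791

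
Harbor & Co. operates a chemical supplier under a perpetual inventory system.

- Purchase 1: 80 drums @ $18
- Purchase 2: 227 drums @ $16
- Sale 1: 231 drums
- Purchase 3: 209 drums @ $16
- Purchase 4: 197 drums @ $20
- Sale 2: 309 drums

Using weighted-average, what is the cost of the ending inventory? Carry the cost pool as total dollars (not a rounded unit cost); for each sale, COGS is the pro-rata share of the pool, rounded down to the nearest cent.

Ending inventory = $3,065.05

After Purchase 1: 80 on hand, pool $1,440.00 (≈ $18.0000 each)
After Purchase 2: 307 on hand, pool $5,072.00 (≈ $16.5212 each)
Sale 1, sell 231: 231/307 × $5,072.00 → $3,816.39
After Purchase 3: 285 on hand, pool $4,599.61 (≈ $16.1390 each)
After Purchase 4: 482 on hand, pool $8,539.61 (≈ $17.7170 each)
Sale 2, sell 309: 309/482 × $8,539.61 → $5,474.56
Total COGS = $3,816.39 + $5,474.56 = $9,290.95
Ending inventory (cost pool remaining) = $3,065.05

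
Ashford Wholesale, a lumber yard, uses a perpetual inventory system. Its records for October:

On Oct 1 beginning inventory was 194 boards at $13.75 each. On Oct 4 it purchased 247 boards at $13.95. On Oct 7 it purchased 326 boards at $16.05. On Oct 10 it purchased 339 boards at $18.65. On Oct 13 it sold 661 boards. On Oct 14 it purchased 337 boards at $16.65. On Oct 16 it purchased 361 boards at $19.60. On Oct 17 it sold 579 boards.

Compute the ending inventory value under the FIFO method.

Oct 13, 661 sold [FIFO — oldest first]: 194 @ $13.75 + 247 @ $13.95 + 220 @ $16.05 = $9,644.15
Oct 17, 579 sold [FIFO — oldest first]: 106 @ $16.05 + 339 @ $18.65 + 134 @ $16.65 = $10,254.75
Total COGS = $9,644.15 + $10,254.75 = $19,898.90
Ending inventory: 203 @ $16.65 + 361 @ $19.60 = $10,455.55

Ending inventory = $10,455.55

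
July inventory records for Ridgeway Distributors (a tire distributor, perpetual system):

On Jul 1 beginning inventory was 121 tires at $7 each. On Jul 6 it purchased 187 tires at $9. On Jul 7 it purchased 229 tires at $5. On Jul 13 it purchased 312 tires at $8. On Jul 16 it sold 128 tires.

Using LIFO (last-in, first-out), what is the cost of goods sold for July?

COGS = $1,024

Jul 16, 128 sold [LIFO — newest first]: 128 @ $8 = $1,024
Ending inventory: 121 @ $7 + 187 @ $9 + 229 @ $5 + 184 @ $8 = $5,147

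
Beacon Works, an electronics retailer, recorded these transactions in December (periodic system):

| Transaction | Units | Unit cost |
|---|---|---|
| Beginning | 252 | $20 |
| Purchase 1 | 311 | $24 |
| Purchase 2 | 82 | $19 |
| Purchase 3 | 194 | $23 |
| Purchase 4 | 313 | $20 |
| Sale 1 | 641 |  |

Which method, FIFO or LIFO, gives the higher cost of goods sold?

FIFO

FIFO COGS: 252 @ $20 + 311 @ $24 + 78 @ $19 = $13,986
LIFO COGS: 313 @ $20 + 194 @ $23 + 82 @ $19 + 52 @ $24 = $13,528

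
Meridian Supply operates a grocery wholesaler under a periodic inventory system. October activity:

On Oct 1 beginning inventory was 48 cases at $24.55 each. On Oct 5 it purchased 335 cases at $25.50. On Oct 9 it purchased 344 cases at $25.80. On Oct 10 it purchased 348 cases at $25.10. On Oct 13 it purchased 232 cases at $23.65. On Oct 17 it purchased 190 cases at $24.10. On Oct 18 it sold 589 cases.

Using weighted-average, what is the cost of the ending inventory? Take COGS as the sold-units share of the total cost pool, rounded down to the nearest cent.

Ending inventory = $22,682.84

Oct 18, sell 589: 589/1497 × $37,396.70 → $14,713.86
Ending inventory (cost pool remaining) = $22,682.84
Check: goods available $37,396.70 = COGS $14,713.86 + ending $22,682.84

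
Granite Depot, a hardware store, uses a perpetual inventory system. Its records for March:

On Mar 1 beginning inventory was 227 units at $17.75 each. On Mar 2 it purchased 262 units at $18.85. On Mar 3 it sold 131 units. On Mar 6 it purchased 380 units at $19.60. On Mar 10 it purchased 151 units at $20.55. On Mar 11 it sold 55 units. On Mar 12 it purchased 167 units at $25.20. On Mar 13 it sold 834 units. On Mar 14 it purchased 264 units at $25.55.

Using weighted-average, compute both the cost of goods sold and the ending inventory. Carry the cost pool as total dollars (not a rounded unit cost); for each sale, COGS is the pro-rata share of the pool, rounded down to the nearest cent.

COGS = $20,346.35; ending inventory = $10,126.25

After Mar 1: 227 on hand, pool $4,029.25 (≈ $17.7500 each)
After Mar 2: 489 on hand, pool $8,967.95 (≈ $18.3394 each)
Mar 3, sell 131: 131/489 × $8,967.95 → $2,402.45
After Mar 6: 738 on hand, pool $14,013.50 (≈ $18.9885 each)
After Mar 10: 889 on hand, pool $17,116.55 (≈ $19.2537 each)
Mar 11, sell 55: 55/889 × $17,116.55 → $1,058.95
After Mar 12: 1001 on hand, pool $20,266.00 (≈ $20.2458 each)
Mar 13, sell 834: 834/1001 × $20,266.00 → $16,884.95
After Mar 14: 431 on hand, pool $10,126.25 (≈ $23.4948 each)
Total COGS = $2,402.45 + $1,058.95 + $16,884.95 = $20,346.35
Ending inventory (cost pool remaining) = $10,126.25
Check: goods available $30,472.60 = COGS $20,346.35 + ending $10,126.25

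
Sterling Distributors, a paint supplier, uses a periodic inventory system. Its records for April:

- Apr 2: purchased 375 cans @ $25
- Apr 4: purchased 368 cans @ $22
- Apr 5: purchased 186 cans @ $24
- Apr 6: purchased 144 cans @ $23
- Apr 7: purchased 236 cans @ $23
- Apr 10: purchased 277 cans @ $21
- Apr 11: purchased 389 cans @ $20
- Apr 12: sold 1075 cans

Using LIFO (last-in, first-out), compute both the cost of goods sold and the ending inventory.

Apr 12, 1075 sold [LIFO — newest first]: 389 @ $20 + 277 @ $21 + 236 @ $23 + 144 @ $23 + 29 @ $24 = $23,033
Ending inventory: 375 @ $25 + 368 @ $22 + 157 @ $24 = $21,239

COGS = $23,033; ending inventory = $21,239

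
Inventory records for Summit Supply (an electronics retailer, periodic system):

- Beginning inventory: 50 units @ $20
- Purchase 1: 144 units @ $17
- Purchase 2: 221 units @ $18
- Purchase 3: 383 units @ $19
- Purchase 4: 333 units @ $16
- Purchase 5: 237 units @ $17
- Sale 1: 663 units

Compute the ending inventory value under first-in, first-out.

Sale 1 (663) [FIFO — oldest first]: 50 @ $20 + 144 @ $17 + 221 @ $18 + 248 @ $19 = $12,138
Ending inventory: 135 @ $19 + 333 @ $16 + 237 @ $17 = $11,922
Check: goods available $24,060 = COGS $12,138 + ending $11,922

Ending inventory = $11,922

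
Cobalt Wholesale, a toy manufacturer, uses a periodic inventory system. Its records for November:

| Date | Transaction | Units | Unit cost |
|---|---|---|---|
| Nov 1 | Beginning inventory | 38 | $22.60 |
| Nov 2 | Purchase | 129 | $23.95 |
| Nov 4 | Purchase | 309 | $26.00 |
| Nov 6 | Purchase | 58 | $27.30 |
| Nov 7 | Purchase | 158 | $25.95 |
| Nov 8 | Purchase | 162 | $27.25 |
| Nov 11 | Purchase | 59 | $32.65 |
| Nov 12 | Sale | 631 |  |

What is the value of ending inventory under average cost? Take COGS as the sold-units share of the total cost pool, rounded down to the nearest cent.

Ending inventory = $7,415.00

Nov 12, sell 631: 631/913 × $24,006.70 → $16,591.70
Ending inventory (cost pool remaining) = $7,415.00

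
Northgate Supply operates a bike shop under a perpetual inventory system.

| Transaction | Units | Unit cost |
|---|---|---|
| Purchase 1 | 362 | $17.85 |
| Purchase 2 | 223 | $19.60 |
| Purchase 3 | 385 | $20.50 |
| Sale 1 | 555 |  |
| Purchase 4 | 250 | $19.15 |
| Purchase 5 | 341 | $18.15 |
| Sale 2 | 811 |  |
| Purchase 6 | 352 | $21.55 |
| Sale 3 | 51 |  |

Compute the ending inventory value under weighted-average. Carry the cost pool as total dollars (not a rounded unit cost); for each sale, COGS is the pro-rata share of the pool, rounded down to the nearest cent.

Ending inventory = $10,215.76

After Purchase 1: 362 on hand, pool $6,461.70 (≈ $17.8500 each)
After Purchase 2: 585 on hand, pool $10,832.50 (≈ $18.5171 each)
After Purchase 3: 970 on hand, pool $18,725.00 (≈ $19.3041 each)
Sale 1, sell 555: 555/970 × $18,725.00 → $10,713.78
After Purchase 4: 665 on hand, pool $12,798.72 (≈ $19.2462 each)
After Purchase 5: 1006 on hand, pool $18,987.87 (≈ $18.8746 each)
Sale 2, sell 811: 811/1006 × $18,987.87 → $15,307.31
After Purchase 6: 547 on hand, pool $11,266.16 (≈ $20.5963 each)
Sale 3, sell 51: 51/547 × $11,266.16 → $1,050.40
Total COGS = $10,713.78 + $15,307.31 + $1,050.40 = $27,071.49
Ending inventory (cost pool remaining) = $10,215.76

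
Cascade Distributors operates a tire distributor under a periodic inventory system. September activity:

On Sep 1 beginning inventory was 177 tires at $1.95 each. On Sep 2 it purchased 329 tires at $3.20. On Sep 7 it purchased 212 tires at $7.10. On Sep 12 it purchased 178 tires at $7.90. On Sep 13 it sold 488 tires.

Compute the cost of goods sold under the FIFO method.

Sep 13, 488 sold [FIFO — oldest first]: 177 @ $1.95 + 311 @ $3.20 = $1,340.35
Ending inventory: 18 @ $3.20 + 212 @ $7.10 + 178 @ $7.90 = $2,969.00

COGS = $1,340.35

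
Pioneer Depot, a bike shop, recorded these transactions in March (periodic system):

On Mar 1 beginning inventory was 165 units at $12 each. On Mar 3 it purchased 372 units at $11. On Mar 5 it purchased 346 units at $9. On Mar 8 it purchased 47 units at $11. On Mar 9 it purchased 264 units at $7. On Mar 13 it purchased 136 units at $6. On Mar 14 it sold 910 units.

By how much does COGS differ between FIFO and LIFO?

FIFO COGS: 165 @ $12 + 372 @ $11 + 346 @ $9 + 27 @ $11 = $9,483
LIFO COGS: 136 @ $6 + 264 @ $7 + 47 @ $11 + 346 @ $9 + 117 @ $11 = $7,582
Difference = |$9,483 − $7,582| = $1,901

$1,901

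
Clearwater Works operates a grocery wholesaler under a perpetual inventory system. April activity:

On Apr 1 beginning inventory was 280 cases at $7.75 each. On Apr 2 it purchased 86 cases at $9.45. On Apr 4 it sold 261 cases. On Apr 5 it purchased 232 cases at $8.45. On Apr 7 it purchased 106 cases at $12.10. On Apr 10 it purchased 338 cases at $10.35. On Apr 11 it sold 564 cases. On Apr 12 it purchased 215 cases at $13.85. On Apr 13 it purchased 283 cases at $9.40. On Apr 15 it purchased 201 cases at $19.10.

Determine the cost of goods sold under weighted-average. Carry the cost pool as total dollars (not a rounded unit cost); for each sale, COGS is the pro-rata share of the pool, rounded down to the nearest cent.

COGS = $7,613.18

After Apr 1: 280 on hand, pool $2,170.00 (≈ $7.7500 each)
After Apr 2: 366 on hand, pool $2,982.70 (≈ $8.1495 each)
Apr 4, sell 261: 261/366 × $2,982.70 → $2,127.00
After Apr 5: 337 on hand, pool $2,816.10 (≈ $8.3564 each)
After Apr 7: 443 on hand, pool $4,098.70 (≈ $9.2521 each)
After Apr 10: 781 on hand, pool $7,597.00 (≈ $9.7273 each)
Apr 11, sell 564: 564/781 × $7,597.00 → $5,486.18
After Apr 12: 432 on hand, pool $5,088.57 (≈ $11.7791 each)
After Apr 13: 715 on hand, pool $7,748.77 (≈ $10.8374 each)
After Apr 15: 916 on hand, pool $11,587.87 (≈ $12.6505 each)
Total COGS = $2,127.00 + $5,486.18 = $7,613.18
Ending inventory (cost pool remaining) = $11,587.87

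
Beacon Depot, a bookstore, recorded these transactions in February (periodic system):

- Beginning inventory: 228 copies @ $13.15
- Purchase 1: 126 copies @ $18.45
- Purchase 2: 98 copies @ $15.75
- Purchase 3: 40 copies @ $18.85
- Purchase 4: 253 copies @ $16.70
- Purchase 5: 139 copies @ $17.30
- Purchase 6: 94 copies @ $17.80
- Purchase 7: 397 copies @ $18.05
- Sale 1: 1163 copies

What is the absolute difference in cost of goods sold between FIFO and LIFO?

$1,038.80

FIFO COGS: 228 @ $13.15 + 126 @ $18.45 + 98 @ $15.75 + 40 @ $18.85 + 253 @ $16.70 + 139 @ $17.30 + 94 @ $17.80 + 185 @ $18.05 = $19,262.65
LIFO COGS: 397 @ $18.05 + 94 @ $17.80 + 139 @ $17.30 + 253 @ $16.70 + 40 @ $18.85 + 98 @ $15.75 + 126 @ $18.45 + 16 @ $13.15 = $20,301.45
Difference = |$19,262.65 − $20,301.45| = $1,038.80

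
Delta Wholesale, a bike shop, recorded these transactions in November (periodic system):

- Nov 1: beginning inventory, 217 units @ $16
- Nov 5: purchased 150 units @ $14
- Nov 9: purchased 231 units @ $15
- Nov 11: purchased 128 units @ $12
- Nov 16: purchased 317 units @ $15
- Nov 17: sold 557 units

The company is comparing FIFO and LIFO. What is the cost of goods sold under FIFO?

COGS = $8,422

FIFO COGS: 217 @ $16 + 150 @ $14 + 190 @ $15 = $8,422
LIFO COGS: 317 @ $15 + 128 @ $12 + 112 @ $15 = $7,971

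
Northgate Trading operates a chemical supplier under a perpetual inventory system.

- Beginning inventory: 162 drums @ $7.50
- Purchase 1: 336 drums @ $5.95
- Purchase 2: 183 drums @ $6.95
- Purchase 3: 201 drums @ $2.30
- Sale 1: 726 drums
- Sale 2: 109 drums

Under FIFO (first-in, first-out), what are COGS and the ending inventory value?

COGS = $4,840.25; ending inventory = $108.10

Sale 1 (726) [FIFO — oldest first]: 162 @ $7.50 + 336 @ $5.95 + 183 @ $6.95 + 45 @ $2.30 = $4,589.55
Sale 2 (109) [FIFO — oldest first]: 109 @ $2.30 = $250.70
Total COGS = $4,589.55 + $250.70 = $4,840.25
Ending inventory: 47 @ $2.30 = $108.10
Check: goods available $4,948.35 = COGS $4,840.25 + ending $108.10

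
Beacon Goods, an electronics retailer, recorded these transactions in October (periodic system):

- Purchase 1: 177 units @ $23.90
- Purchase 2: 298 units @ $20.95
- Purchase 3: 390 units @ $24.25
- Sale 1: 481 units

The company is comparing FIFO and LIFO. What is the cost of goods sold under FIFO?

COGS = $10,618.90

FIFO COGS: 177 @ $23.90 + 298 @ $20.95 + 6 @ $24.25 = $10,618.90
LIFO COGS: 390 @ $24.25 + 91 @ $20.95 = $11,363.95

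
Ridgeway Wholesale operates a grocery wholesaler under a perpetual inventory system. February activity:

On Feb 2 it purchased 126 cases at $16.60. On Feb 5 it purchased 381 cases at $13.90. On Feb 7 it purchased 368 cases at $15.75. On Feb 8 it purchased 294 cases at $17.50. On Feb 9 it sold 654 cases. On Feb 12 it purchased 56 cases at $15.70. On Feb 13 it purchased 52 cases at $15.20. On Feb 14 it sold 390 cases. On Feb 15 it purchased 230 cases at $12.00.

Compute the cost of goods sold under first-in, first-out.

COGS = $16,141.00

Feb 9, 654 sold [FIFO — oldest first]: 126 @ $16.60 + 381 @ $13.90 + 147 @ $15.75 = $9,702.75
Feb 14, 390 sold [FIFO — oldest first]: 221 @ $15.75 + 169 @ $17.50 = $6,438.25
Total COGS = $9,702.75 + $6,438.25 = $16,141.00
Ending inventory: 125 @ $17.50 + 56 @ $15.70 + 52 @ $15.20 + 230 @ $12.00 = $6,617.10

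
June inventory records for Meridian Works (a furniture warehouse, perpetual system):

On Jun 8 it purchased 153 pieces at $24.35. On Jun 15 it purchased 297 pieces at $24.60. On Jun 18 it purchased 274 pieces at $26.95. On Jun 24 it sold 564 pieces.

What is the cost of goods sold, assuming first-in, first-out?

Jun 24, 564 sold [FIFO — oldest first]: 153 @ $24.35 + 297 @ $24.60 + 114 @ $26.95 = $14,104.05
Ending inventory: 160 @ $26.95 = $4,312.00
Check: goods available $18,416.05 = COGS $14,104.05 + ending $4,312.00

COGS = $14,104.05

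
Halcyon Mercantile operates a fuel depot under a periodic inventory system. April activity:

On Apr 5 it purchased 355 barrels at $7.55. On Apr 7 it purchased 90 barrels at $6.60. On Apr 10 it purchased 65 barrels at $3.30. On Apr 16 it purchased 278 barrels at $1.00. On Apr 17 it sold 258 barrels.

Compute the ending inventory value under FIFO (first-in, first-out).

Apr 17, 258 sold [FIFO — oldest first]: 258 @ $7.55 = $1,947.90
Ending inventory: 97 @ $7.55 + 90 @ $6.60 + 65 @ $3.30 + 278 @ $1.00 = $1,818.85
Check: goods available $3,766.75 = COGS $1,947.90 + ending $1,818.85

Ending inventory = $1,818.85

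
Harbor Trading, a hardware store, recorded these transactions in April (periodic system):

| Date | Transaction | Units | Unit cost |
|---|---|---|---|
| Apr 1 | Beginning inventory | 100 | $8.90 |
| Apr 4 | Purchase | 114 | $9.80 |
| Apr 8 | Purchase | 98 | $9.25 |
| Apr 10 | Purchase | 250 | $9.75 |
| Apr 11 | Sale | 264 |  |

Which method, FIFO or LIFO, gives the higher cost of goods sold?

FIFO COGS: 100 @ $8.90 + 114 @ $9.80 + 50 @ $9.25 = $2,469.70
LIFO COGS: 250 @ $9.75 + 14 @ $9.25 = $2,567.00

LIFO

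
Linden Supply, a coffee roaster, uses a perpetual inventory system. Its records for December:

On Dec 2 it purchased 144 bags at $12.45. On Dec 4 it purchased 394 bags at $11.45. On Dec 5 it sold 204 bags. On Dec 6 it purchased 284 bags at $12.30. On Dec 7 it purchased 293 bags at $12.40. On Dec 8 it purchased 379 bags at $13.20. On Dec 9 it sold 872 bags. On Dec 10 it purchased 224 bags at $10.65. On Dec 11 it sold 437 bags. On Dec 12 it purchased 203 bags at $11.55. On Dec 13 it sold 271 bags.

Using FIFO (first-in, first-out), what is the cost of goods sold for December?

Dec 5, 204 sold [FIFO — oldest first]: 144 @ $12.45 + 60 @ $11.45 = $2,479.80
Dec 9, 872 sold [FIFO — oldest first]: 334 @ $11.45 + 284 @ $12.30 + 254 @ $12.40 = $10,467.10
Dec 11, 437 sold [FIFO — oldest first]: 39 @ $12.40 + 379 @ $13.20 + 19 @ $10.65 = $5,688.75
Dec 13, 271 sold [FIFO — oldest first]: 205 @ $10.65 + 66 @ $11.55 = $2,945.55
Total COGS = $2,479.80 + $10,467.10 + $5,688.75 + $2,945.55 = $21,581.20
Ending inventory: 137 @ $11.55 = $1,582.35
Check: goods available $23,163.55 = COGS $21,581.20 + ending $1,582.35

COGS = $21,581.20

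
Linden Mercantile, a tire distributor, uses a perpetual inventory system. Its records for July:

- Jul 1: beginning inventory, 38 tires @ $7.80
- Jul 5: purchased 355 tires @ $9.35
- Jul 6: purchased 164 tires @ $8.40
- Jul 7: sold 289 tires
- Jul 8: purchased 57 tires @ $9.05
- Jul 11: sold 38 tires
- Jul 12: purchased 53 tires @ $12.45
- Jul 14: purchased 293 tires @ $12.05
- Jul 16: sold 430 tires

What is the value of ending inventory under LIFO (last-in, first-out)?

Jul 7, 289 sold [LIFO — newest first]: 164 @ $8.40 + 125 @ $9.35 = $2,546.35
Jul 11, 38 sold [LIFO — newest first]: 38 @ $9.05 = $343.90
Jul 16, 430 sold [LIFO — newest first]: 293 @ $12.05 + 53 @ $12.45 + 19 @ $9.05 + 65 @ $9.35 = $4,970.20
Total COGS = $2,546.35 + $343.90 + $4,970.20 = $7,860.45
Ending inventory: 38 @ $7.80 + 165 @ $9.35 = $1,839.15
Check: goods available $9,699.60 = COGS $7,860.45 + ending $1,839.15

Ending inventory = $1,839.15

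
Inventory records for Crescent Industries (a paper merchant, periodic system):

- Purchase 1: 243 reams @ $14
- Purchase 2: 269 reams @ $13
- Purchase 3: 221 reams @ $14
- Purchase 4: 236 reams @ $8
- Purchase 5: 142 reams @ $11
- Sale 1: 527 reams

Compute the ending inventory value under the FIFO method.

Sale 1 (527) [FIFO — oldest first]: 243 @ $14 + 269 @ $13 + 15 @ $14 = $7,109
Ending inventory: 206 @ $14 + 236 @ $8 + 142 @ $11 = $6,334
Check: goods available $13,443 = COGS $7,109 + ending $6,334

Ending inventory = $6,334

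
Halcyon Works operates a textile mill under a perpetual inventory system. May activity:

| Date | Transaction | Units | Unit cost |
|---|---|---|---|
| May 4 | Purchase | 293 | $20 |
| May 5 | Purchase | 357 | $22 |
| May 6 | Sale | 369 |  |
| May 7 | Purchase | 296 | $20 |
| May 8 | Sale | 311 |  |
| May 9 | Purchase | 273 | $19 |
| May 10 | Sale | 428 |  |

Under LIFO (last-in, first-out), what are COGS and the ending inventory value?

COGS = $22,601; ending inventory = $2,220

May 6, 369 sold [LIFO — newest first]: 357 @ $22 + 12 @ $20 = $8,094
May 8, 311 sold [LIFO — newest first]: 296 @ $20 + 15 @ $20 = $6,220
May 10, 428 sold [LIFO — newest first]: 273 @ $19 + 155 @ $20 = $8,287
Total COGS = $8,094 + $6,220 + $8,287 = $22,601
Ending inventory: 111 @ $20 = $2,220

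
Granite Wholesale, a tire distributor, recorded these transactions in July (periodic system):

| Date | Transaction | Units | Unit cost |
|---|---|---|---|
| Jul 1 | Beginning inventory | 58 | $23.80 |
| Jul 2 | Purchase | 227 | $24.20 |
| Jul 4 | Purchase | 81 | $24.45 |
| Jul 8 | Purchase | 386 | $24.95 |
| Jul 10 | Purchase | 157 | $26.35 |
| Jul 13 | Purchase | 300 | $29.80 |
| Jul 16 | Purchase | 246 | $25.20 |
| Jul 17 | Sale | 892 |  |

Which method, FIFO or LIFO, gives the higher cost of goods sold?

LIFO

FIFO COGS: 58 @ $23.80 + 227 @ $24.20 + 81 @ $24.45 + 386 @ $24.95 + 140 @ $26.35 = $22,173.95
LIFO COGS: 246 @ $25.20 + 300 @ $29.80 + 157 @ $26.35 + 189 @ $24.95 = $23,991.70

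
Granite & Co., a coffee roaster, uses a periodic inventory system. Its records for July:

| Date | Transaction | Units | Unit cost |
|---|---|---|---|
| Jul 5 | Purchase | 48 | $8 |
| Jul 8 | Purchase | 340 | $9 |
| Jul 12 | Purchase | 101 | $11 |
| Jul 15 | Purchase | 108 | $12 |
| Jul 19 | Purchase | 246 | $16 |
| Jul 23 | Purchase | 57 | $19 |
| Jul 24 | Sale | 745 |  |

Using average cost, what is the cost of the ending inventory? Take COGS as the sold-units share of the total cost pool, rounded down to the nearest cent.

Jul 24, sell 745: 745/900 × $10,870.00 → $8,997.94
Ending inventory (cost pool remaining) = $1,872.06

Ending inventory = $1,872.06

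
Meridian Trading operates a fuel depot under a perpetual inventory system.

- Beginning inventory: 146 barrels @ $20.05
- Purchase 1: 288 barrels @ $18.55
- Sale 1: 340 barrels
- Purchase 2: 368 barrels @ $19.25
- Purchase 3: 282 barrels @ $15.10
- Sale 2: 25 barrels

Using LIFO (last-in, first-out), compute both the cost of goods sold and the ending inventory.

Sale 1 (340) [LIFO — newest first]: 288 @ $18.55 + 52 @ $20.05 = $6,385.00
Sale 2 (25) [LIFO — newest first]: 25 @ $15.10 = $377.50
Total COGS = $6,385.00 + $377.50 = $6,762.50
Ending inventory: 94 @ $20.05 + 368 @ $19.25 + 257 @ $15.10 = $12,849.40
Check: goods available $19,611.90 = COGS $6,762.50 + ending $12,849.40

COGS = $6,762.50; ending inventory = $12,849.40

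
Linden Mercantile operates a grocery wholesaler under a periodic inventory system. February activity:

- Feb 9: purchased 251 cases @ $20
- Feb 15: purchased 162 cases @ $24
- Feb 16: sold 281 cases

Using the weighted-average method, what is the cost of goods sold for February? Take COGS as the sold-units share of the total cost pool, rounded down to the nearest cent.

Feb 16, sell 281: 281/413 × $8,908.00 → $6,060.89
Ending inventory (cost pool remaining) = $2,847.11
Check: goods available $8,908.00 = COGS $6,060.89 + ending $2,847.11

COGS = $6,060.89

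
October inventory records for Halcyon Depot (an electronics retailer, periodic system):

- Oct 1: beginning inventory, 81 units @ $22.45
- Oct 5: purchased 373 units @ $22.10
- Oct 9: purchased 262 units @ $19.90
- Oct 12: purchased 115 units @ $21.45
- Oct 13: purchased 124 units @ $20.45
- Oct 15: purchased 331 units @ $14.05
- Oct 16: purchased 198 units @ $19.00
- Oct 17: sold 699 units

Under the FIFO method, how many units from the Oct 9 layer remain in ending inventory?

17

Oct 17, 699 sold [FIFO — oldest first]: 81 @ $22.45 + 373 @ $22.10 + 245 @ $19.90 = $14,937.25
Ending inventory: 17 @ $19.90 + 115 @ $21.45 + 124 @ $20.45 + 331 @ $14.05 + 198 @ $19.00 = $13,753.40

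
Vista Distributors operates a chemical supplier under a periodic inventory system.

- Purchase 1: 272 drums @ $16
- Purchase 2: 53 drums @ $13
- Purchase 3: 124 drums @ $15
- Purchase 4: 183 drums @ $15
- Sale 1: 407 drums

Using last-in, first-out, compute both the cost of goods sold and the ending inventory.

COGS = $6,046; ending inventory = $3,600

Sale 1 (407) [LIFO — newest first]: 183 @ $15 + 124 @ $15 + 53 @ $13 + 47 @ $16 = $6,046
Ending inventory: 225 @ $16 = $3,600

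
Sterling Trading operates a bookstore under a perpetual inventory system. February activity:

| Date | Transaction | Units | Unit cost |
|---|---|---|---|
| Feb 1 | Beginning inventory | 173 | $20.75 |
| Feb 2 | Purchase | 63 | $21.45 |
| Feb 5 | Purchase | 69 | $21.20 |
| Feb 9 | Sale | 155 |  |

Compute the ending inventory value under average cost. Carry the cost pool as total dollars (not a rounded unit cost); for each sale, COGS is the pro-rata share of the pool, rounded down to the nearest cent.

Ending inventory = $3,149.46

After Feb 1: 173 on hand, pool $3,589.75 (≈ $20.7500 each)
After Feb 2: 236 on hand, pool $4,941.10 (≈ $20.9369 each)
After Feb 5: 305 on hand, pool $6,403.90 (≈ $20.9964 each)
Feb 9, sell 155: 155/305 × $6,403.90 → $3,254.44
Ending inventory (cost pool remaining) = $3,149.46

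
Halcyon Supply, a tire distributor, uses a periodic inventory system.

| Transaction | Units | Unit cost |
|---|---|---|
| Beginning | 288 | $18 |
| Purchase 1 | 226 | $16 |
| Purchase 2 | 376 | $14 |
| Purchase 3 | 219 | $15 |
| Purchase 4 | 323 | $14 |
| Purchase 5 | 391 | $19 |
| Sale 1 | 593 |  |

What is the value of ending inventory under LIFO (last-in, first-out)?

Sale 1 (593) [LIFO — newest first]: 391 @ $19 + 202 @ $14 = $10,257
Ending inventory: 288 @ $18 + 226 @ $16 + 376 @ $14 + 219 @ $15 + 121 @ $14 = $19,043
Check: goods available $29,300 = COGS $10,257 + ending $19,043

Ending inventory = $19,043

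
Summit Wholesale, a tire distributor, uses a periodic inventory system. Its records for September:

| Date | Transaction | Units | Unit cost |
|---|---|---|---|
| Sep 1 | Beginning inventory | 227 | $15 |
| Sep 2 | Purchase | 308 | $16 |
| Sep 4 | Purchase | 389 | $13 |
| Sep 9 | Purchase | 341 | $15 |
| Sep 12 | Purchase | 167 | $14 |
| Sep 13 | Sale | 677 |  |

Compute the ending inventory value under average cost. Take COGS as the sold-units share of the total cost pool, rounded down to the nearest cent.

Ending inventory = $10,989.16

Sep 13, sell 677: 677/1432 × $20,843.00 → $9,853.84
Ending inventory (cost pool remaining) = $10,989.16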